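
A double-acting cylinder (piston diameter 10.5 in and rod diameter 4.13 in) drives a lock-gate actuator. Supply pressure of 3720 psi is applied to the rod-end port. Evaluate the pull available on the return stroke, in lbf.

Rod-side annular area A_ann = π/4 × (10.5² − 4.13²) = 73.19 in^2
On retraction the pressure acts on the annular area (bore minus rod).
F = P × A_ann

F ≈ 2.72e5 lbf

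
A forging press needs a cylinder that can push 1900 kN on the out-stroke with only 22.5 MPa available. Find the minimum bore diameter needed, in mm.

Extension force acts on the full piston face: F = P × (π/4)D².
D = √(4F / (πP)) = √(4 × 1900 kN / (π × 22.5 MPa))

D ≈ 328 mm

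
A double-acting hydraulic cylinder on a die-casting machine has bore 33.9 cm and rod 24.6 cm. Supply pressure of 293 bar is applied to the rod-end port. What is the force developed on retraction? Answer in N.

Rod-side annular area A_ann = π/4 × (33.9² − 24.6²) = 427.3 cm^2
On retraction the pressure acts on the annular area (bore minus rod).
F = P × A_ann

F ≈ 1.25e6 N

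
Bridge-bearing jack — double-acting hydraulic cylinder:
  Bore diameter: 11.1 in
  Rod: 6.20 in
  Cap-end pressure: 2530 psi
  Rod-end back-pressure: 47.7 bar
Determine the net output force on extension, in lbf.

F ≈ 1.99e5 lbf

Cap-side area A_cap = π/4 × (11.1 in)² = 96.77 in^2
Rod-side annular area A_ann = π/4 × (11.1² − 6.20²) = 66.58 in^2
Net thrust = P_cap·A_cap − P_rod·A_ann = 2.448e5 lbf − 46060 lbf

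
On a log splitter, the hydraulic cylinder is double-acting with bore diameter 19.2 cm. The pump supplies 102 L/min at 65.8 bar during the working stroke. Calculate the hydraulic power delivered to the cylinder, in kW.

W ≈ 11.2 kW

Hydraulic power = P × Q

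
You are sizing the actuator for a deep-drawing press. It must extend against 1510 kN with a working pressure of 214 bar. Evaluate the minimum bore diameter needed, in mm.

Extension force acts on the full piston face: F = P × (π/4)D².
D = √(4F / (πP)) = √(4 × 1510 kN / (π × 214 bar))

D ≈ 300 mm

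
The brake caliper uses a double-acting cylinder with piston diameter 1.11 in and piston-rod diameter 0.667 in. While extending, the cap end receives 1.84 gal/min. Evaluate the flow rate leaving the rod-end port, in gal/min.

Cap-side area A_cap = π/4 × (1.11 in)² = 0.9677 in^2
Rod-side annular area A_ann = π/4 × (1.11² − 0.667²) = 0.6183 in^2
Piston speed v = Q_in/A_cap; rod-end outflow Q_out = v × A_ann = Q_in × A_ann/A_cap.

Q_out ≈ 1.18 gal/min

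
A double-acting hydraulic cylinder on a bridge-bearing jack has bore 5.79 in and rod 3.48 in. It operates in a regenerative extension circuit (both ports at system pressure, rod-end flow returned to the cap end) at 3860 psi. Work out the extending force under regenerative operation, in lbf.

F ≈ 36700 lbf

With equal pressure on both faces, forces on the annular region cancel; the net push is pressure × rod cross-section.
Rod cross-section A_rod = π/4 × (3.48 in)² = 9.511 in^2
F = P × A_rod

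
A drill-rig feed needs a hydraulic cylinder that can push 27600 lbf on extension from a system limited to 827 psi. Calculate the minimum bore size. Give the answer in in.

Extension force acts on the full piston face: F = P × (π/4)D².
D = √(4F / (πP)) = √(4 × 27600 lbf / (π × 827 psi))

D ≈ 6.52 in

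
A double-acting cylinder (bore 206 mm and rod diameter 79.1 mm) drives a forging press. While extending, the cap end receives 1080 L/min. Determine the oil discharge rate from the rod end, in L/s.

Q_out ≈ 15.3 L/s

Cap-side area A_cap = π/4 × (206 mm)² = 33330 mm^2
Rod-side annular area A_ann = π/4 × (206² − 79.1²) = 28420 mm^2
Piston speed v = Q_in/A_cap; rod-end outflow Q_out = v × A_ann = Q_in × A_ann/A_cap.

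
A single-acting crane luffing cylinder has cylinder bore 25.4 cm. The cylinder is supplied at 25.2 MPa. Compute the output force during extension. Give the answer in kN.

Cap-side area A_cap = π/4 × (25.4 cm)² = 506.7 cm^2
F = P × A_cap = 25.2 MPa × A_cap

F ≈ 1280 kN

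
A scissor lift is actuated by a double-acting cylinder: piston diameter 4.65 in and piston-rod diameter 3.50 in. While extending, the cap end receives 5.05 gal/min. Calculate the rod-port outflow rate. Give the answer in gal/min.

Q_out ≈ 2.19 gal/min

Cap-side area A_cap = π/4 × (4.65 in)² = 16.98 in^2
Rod-side annular area A_ann = π/4 × (4.65² − 3.50²) = 7.361 in^2
Piston speed v = Q_in/A_cap; rod-end outflow Q_out = v × A_ann = Q_in × A_ann/A_cap.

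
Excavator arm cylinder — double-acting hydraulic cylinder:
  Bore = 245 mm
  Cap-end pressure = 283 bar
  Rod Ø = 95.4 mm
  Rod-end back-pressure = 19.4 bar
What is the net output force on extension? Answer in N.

Cap-side area A_cap = π/4 × (245 mm)² = 47140 mm^2
Rod-side annular area A_ann = π/4 × (245² − 95.4²) = 40000 mm^2
Net thrust = P_cap·A_cap − P_rod·A_ann = 1.334e6 N − 77590 N

F ≈ 1.26e6 N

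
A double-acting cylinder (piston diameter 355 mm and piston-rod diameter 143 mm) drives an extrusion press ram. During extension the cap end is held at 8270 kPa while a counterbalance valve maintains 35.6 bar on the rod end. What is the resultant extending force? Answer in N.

F ≈ 5.23e5 N

Cap-side area A_cap = π/4 × (355 mm)² = 98980 mm^2
Rod-side annular area A_ann = π/4 × (355² − 143²) = 82920 mm^2
Net thrust = P_cap·A_cap − P_rod·A_ann = 8.186e5 N − 2.952e5 N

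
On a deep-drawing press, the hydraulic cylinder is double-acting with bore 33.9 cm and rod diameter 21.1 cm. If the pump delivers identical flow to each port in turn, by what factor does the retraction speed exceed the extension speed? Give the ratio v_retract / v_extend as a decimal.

Cap-side area A_cap = π/4 × (33.9 cm)² = 902.6 cm^2
Rod-side annular area A_ann = π/4 × (33.9² − 21.1²) = 552.9 cm^2
For equal Q, v ∝ 1/A, so v_ret/v_ext = A_cap/A_ann.

v_ret/v_ext ≈ 1.63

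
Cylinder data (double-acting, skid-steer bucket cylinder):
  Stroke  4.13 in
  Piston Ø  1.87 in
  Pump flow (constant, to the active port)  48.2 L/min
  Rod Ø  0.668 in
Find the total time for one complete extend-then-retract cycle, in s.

Cap-side area A_cap = π/4 × (1.87 in)² = 2.746 in^2
Rod-side annular area A_ann = π/4 × (1.87² − 0.668²) = 2.396 in^2
t_ext = A_cap·L/Q = 0.2314 s
t_ret = A_ann·L/Q = 0.2019 s
t_cycle = t_ext + t_ret

t ≈ 0.433 s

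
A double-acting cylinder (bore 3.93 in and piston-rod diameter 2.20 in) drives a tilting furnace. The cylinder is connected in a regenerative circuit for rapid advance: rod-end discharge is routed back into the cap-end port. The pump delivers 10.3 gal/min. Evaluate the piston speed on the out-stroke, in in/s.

v ≈ 10.4 in/s

In regeneration the rod-end outflow joins the pump flow into the cap end, so the net volume the pump must supply per unit advance equals the rod cross-section area.
Rod cross-section A_rod = π/4 × (2.20 in)² = 3.801 in^2
v = Q_pump / A_rod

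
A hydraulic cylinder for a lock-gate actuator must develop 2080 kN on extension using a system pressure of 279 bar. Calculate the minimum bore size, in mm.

Extension force acts on the full piston face: F = P × (π/4)D².
D = √(4F / (πP)) = √(4 × 2080 kN / (π × 279 bar))

D ≈ 308 mm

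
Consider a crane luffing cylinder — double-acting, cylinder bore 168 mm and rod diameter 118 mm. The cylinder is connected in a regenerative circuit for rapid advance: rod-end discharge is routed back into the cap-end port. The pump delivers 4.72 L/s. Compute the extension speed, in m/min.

In regeneration the rod-end outflow joins the pump flow into the cap end, so the net volume the pump must supply per unit advance equals the rod cross-section area.
Rod cross-section A_rod = π/4 × (118 mm)² = 10940 mm^2
v = Q_pump / A_rod

v ≈ 25.9 m/min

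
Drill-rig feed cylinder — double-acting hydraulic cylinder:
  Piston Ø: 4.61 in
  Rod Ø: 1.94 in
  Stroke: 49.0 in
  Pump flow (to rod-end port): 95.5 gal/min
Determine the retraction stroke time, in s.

t ≈ 1.83 s

Rod-side annular area A_ann = π/4 × (4.61² − 1.94²) = 13.74 in^2
Swept volume V = A × L; t = V / Q = A·L / Q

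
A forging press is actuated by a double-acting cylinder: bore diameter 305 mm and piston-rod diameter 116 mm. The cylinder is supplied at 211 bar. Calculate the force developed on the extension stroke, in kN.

Cap-side area A_cap = π/4 × (305 mm)² = 73060 mm^2
F = P × A_cap = 211 bar × A_cap

F ≈ 1540 kN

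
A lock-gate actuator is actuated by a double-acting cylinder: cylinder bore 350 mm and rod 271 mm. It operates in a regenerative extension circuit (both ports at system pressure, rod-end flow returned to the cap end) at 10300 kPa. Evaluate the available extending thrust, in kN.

F ≈ 594 kN

With equal pressure on both faces, forces on the annular region cancel; the net push is pressure × rod cross-section.
Rod cross-section A_rod = π/4 × (271 mm)² = 57680 mm^2
F = P × A_rod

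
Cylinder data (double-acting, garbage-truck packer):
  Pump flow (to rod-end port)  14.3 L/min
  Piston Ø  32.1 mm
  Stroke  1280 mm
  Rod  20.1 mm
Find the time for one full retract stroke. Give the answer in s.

t ≈ 2.64 s

Rod-side annular area A_ann = π/4 × (32.1² − 20.1²) = 492.0 mm^2
Swept volume V = A × L; t = V / Q = A·L / Q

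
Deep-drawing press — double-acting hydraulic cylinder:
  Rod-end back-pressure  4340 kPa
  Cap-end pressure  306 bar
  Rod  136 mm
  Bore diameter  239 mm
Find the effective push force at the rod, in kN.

F ≈ 1240 kN

Cap-side area A_cap = π/4 × (239 mm)² = 44860 mm^2
Rod-side annular area A_ann = π/4 × (239² − 136²) = 30340 mm^2
Net thrust = P_cap·A_cap − P_rod·A_ann = 1373 kN − 131.7 kN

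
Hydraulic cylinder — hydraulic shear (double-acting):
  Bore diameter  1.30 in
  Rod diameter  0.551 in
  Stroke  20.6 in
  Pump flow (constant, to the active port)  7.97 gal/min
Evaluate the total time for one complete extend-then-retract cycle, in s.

t ≈ 1.62 s

Cap-side area A_cap = π/4 × (1.30 in)² = 1.327 in^2
Rod-side annular area A_ann = π/4 × (1.30² − 0.551²) = 1.089 in^2
t_ext = A_cap·L/Q = 0.8911 s
t_ret = A_ann·L/Q = 0.7310 s
t_cycle = t_ext + t_ret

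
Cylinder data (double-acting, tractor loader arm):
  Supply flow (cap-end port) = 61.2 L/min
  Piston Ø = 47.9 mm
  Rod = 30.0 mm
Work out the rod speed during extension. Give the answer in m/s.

v ≈ 0.566 m/s

Cap-side area A_cap = π/4 × (47.9 mm)² = 1802 mm^2
v = Q / A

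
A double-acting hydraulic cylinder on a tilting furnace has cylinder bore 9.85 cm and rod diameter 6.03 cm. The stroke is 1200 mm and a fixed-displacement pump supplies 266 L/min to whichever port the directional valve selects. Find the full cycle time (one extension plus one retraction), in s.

Cap-side area A_cap = π/4 × (9.85 cm)² = 76.20 cm^2
Rod-side annular area A_ann = π/4 × (9.85² − 6.03²) = 47.64 cm^2
t_ext = A_cap·L/Q = 2.063 s
t_ret = A_ann·L/Q = 1.290 s
t_cycle = t_ext + t_ret

t ≈ 3.35 s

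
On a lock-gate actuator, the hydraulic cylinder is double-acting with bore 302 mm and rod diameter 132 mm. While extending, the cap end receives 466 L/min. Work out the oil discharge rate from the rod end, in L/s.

Q_out ≈ 6.28 L/s

Cap-side area A_cap = π/4 × (302 mm)² = 71630 mm^2
Rod-side annular area A_ann = π/4 × (302² − 132²) = 57950 mm^2
Piston speed v = Q_in/A_cap; rod-end outflow Q_out = v × A_ann = Q_in × A_ann/A_cap.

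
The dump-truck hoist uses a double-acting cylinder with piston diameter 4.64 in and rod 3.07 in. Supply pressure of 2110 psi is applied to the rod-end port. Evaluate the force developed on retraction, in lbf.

Rod-side annular area A_ann = π/4 × (4.64² − 3.07²) = 9.507 in^2
On retraction the pressure acts on the annular area (bore minus rod).
F = P × A_ann

F ≈ 20100 lbf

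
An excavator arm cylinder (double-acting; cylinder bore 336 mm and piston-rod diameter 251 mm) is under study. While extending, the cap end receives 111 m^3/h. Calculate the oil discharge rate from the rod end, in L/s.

Q_out ≈ 13.6 L/s

Cap-side area A_cap = π/4 × (336 mm)² = 88670 mm^2
Rod-side annular area A_ann = π/4 × (336² − 251²) = 39190 mm^2
Piston speed v = Q_in/A_cap; rod-end outflow Q_out = v × A_ann = Q_in × A_ann/A_cap.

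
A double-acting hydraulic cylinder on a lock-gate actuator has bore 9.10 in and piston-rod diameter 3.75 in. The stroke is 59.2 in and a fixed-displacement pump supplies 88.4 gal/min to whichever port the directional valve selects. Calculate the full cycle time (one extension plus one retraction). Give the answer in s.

t ≈ 20.7 s

Cap-side area A_cap = π/4 × (9.10 in)² = 65.04 in^2
Rod-side annular area A_ann = π/4 × (9.10² − 3.75²) = 53.99 in^2
t_ext = A_cap·L/Q = 11.31 s
t_ret = A_ann·L/Q = 9.392 s
t_cycle = t_ext + t_ret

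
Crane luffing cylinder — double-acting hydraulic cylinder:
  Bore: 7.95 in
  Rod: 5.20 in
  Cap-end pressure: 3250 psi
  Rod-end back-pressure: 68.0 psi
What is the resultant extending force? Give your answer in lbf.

Cap-side area A_cap = π/4 × (7.95 in)² = 49.64 in^2
Rod-side annular area A_ann = π/4 × (7.95² − 5.20²) = 28.40 in^2
Net thrust = P_cap·A_cap − P_rod·A_ann = 1.613e5 lbf − 1931 lbf

F ≈ 1.59e5 lbf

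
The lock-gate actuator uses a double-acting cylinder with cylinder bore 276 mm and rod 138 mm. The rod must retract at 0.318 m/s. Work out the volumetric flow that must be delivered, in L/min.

Q ≈ 856 L/min

Rod-side annular area A_ann = π/4 × (276² − 138²) = 44870 mm^2
Q = A × v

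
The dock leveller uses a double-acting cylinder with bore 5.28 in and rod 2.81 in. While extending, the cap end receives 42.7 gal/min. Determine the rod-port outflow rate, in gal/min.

Q_out ≈ 30.6 gal/min

Cap-side area A_cap = π/4 × (5.28 in)² = 21.90 in^2
Rod-side annular area A_ann = π/4 × (5.28² − 2.81²) = 15.69 in^2
Piston speed v = Q_in/A_cap; rod-end outflow Q_out = v × A_ann = Q_in × A_ann/A_cap.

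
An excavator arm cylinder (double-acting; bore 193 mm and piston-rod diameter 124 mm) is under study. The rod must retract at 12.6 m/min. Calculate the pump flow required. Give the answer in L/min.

Rod-side annular area A_ann = π/4 × (193² − 124²) = 17180 mm^2
Q = A × v

Q ≈ 216 L/min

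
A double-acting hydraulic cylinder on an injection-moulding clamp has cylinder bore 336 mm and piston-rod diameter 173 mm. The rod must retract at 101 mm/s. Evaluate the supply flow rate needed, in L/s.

Rod-side annular area A_ann = π/4 × (336² − 173²) = 65160 mm^2
Q = A × v

Q ≈ 6.58 L/s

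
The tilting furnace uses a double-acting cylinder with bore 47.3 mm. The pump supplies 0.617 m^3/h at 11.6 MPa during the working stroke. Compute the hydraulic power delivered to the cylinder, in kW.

Hydraulic power = P × Q

W ≈ 1.99 kW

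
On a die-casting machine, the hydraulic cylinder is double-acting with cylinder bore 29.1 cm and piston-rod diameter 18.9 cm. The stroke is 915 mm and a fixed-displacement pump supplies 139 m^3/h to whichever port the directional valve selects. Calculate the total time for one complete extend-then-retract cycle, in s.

t ≈ 2.49 s

Cap-side area A_cap = π/4 × (29.1 cm)² = 665.1 cm^2
Rod-side annular area A_ann = π/4 × (29.1² − 18.9²) = 384.5 cm^2
t_ext = A_cap·L/Q = 1.576 s
t_ret = A_ann·L/Q = 0.9113 s
t_cycle = t_ext + t_ret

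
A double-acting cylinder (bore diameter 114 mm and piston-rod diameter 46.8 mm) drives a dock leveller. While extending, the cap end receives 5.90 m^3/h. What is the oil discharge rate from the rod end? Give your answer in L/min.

Q_out ≈ 81.8 L/min

Cap-side area A_cap = π/4 × (114 mm)² = 10210 mm^2
Rod-side annular area A_ann = π/4 × (114² − 46.8²) = 8487 mm^2
Piston speed v = Q_in/A_cap; rod-end outflow Q_out = v × A_ann = Q_in × A_ann/A_cap.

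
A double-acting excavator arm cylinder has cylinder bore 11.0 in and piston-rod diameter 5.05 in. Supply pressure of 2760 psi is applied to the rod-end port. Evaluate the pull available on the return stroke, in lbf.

F ≈ 2.07e5 lbf

Rod-side annular area A_ann = π/4 × (11.0² − 5.05²) = 75.00 in^2
On retraction the pressure acts on the annular area (bore minus rod).
F = P × A_ann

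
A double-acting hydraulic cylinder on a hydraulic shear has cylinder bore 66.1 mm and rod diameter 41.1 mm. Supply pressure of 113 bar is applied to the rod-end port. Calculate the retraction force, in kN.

F ≈ 23.8 kN

Rod-side annular area A_ann = π/4 × (66.1² − 41.1²) = 2105 mm^2
On retraction the pressure acts on the annular area (bore minus rod).
F = P × A_ann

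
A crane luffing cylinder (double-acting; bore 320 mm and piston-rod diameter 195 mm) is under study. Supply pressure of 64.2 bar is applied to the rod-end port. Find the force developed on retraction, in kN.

F ≈ 325 kN

Rod-side annular area A_ann = π/4 × (320² − 195²) = 50560 mm^2
On retraction the pressure acts on the annular area (bore minus rod).
F = P × A_ann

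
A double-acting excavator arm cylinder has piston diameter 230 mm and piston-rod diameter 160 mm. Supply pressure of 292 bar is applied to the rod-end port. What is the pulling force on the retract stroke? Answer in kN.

F ≈ 626 kN

Rod-side annular area A_ann = π/4 × (230² − 160²) = 21440 mm^2
On retraction the pressure acts on the annular area (bore minus rod).
F = P × A_ann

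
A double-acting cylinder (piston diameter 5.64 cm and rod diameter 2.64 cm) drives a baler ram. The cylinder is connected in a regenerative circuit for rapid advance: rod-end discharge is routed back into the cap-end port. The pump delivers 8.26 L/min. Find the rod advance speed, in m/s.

In regeneration the rod-end outflow joins the pump flow into the cap end, so the net volume the pump must supply per unit advance equals the rod cross-section area.
Rod cross-section A_rod = π/4 × (2.64 cm)² = 5.474 cm^2
v = Q_pump / A_rod

v ≈ 0.251 m/s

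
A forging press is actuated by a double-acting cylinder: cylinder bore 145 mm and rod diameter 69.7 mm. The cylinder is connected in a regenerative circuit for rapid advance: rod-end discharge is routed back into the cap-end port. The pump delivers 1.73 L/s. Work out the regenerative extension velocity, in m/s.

v ≈ 0.453 m/s

In regeneration the rod-end outflow joins the pump flow into the cap end, so the net volume the pump must supply per unit advance equals the rod cross-section area.
Rod cross-section A_rod = π/4 × (69.7 mm)² = 3816 mm^2
v = Q_pump / A_rod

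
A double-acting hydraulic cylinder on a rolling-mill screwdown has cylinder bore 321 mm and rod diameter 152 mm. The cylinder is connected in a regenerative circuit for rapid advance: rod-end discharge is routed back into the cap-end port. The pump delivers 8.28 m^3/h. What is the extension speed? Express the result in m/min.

In regeneration the rod-end outflow joins the pump flow into the cap end, so the net volume the pump must supply per unit advance equals the rod cross-section area.
Rod cross-section A_rod = π/4 × (152 mm)² = 18150 mm^2
v = Q_pump / A_rod

v ≈ 7.61 m/min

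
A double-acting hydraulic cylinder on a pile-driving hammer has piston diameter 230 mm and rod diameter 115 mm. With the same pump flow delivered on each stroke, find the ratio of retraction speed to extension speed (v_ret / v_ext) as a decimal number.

v_ret/v_ext ≈ 1.33

Cap-side area A_cap = π/4 × (230 mm)² = 41550 mm^2
Rod-side annular area A_ann = π/4 × (230² − 115²) = 31160 mm^2
For equal Q, v ∝ 1/A, so v_ret/v_ext = A_cap/A_ann.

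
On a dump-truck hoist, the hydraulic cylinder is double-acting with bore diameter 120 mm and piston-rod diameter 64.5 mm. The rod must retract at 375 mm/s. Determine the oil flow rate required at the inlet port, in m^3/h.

Rod-side annular area A_ann = π/4 × (120² − 64.5²) = 8042 mm^2
Q = A × v

Q ≈ 10.9 m^3/h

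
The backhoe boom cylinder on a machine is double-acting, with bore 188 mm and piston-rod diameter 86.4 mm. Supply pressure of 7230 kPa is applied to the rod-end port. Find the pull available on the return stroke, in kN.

F ≈ 158 kN

Rod-side annular area A_ann = π/4 × (188² − 86.4²) = 21900 mm^2
On retraction the pressure acts on the annular area (bore minus rod).
F = P × A_ann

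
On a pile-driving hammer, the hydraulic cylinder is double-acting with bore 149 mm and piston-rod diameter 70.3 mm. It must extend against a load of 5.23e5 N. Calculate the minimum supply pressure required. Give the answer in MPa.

P ≈ 30.0 MPa

Cap-side area A_cap = π/4 × (149 mm)² = 17440 mm^2
P = F / A = 5.23e5 N / A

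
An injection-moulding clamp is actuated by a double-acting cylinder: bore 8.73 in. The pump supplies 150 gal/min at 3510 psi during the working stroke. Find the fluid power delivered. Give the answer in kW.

W ≈ 229 kW

Hydraulic power = P × Q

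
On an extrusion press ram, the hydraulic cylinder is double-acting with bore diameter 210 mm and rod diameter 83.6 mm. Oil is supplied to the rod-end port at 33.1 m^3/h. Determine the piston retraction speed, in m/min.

Rod-side annular area A_ann = π/4 × (210² − 83.6²) = 29150 mm^2
Flow into the rod-end port fills the annular volume.
v = Q / A

v ≈ 18.9 m/min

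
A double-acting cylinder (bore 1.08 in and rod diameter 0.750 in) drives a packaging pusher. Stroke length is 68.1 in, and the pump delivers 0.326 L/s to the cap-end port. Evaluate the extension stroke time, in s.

Cap-side area A_cap = π/4 × (1.08 in)² = 0.9161 in^2
Swept volume V = A × L; t = V / Q = A·L / Q

t ≈ 3.14 s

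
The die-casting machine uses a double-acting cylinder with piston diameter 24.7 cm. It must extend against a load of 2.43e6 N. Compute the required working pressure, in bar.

Cap-side area A_cap = π/4 × (24.7 cm)² = 479.2 cm^2
P = F / A = 2.43e6 N / A

P ≈ 507 bar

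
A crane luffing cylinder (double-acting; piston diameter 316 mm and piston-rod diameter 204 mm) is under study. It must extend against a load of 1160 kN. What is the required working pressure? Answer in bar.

Cap-side area A_cap = π/4 × (316 mm)² = 78430 mm^2
P = F / A = 1160 kN / A

P ≈ 148 bar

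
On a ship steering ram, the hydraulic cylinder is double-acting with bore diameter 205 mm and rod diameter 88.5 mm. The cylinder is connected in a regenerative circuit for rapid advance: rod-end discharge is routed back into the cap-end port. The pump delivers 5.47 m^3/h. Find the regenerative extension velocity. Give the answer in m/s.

In regeneration the rod-end outflow joins the pump flow into the cap end, so the net volume the pump must supply per unit advance equals the rod cross-section area.
Rod cross-section A_rod = π/4 × (88.5 mm)² = 6151 mm^2
v = Q_pump / A_rod

v ≈ 0.247 m/s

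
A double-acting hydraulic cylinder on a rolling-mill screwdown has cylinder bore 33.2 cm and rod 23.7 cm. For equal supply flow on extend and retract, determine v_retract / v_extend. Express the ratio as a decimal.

v_ret/v_ext ≈ 2.04

Cap-side area A_cap = π/4 × (33.2 cm)² = 865.7 cm^2
Rod-side annular area A_ann = π/4 × (33.2² − 23.7²) = 424.5 cm^2
For equal Q, v ∝ 1/A, so v_ret/v_ext = A_cap/A_ann.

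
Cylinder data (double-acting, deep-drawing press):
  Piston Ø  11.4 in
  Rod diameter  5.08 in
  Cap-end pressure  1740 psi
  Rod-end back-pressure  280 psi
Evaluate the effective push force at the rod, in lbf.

F ≈ 1.55e5 lbf

Cap-side area A_cap = π/4 × (11.4 in)² = 102.1 in^2
Rod-side annular area A_ann = π/4 × (11.4² − 5.08²) = 81.80 in^2
Net thrust = P_cap·A_cap − P_rod·A_ann = 1.776e5 lbf − 22900 lbf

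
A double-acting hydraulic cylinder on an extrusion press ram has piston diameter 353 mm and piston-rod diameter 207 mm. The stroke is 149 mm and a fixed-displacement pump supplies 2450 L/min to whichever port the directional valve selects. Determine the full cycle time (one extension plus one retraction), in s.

t ≈ 0.591 s

Cap-side area A_cap = π/4 × (353 mm)² = 97870 mm^2
Rod-side annular area A_ann = π/4 × (353² − 207²) = 64210 mm^2
t_ext = A_cap·L/Q = 0.3571 s
t_ret = A_ann·L/Q = 0.2343 s
t_cycle = t_ext + t_ret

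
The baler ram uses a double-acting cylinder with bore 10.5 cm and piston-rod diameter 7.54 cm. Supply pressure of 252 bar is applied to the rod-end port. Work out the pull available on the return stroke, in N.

Rod-side annular area A_ann = π/4 × (10.5² − 7.54²) = 41.94 cm^2
On retraction the pressure acts on the annular area (bore minus rod).
F = P × A_ann

F ≈ 1.06e5 N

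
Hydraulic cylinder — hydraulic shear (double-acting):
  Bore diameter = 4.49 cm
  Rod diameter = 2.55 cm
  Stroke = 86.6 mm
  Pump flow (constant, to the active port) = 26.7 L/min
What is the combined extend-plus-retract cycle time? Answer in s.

Cap-side area A_cap = π/4 × (4.49 cm)² = 15.83 cm^2
Rod-side annular area A_ann = π/4 × (4.49² − 2.55²) = 10.73 cm^2
t_ext = A_cap·L/Q = 0.3081 s
t_ret = A_ann·L/Q = 0.2087 s
t_cycle = t_ext + t_ret

t ≈ 0.517 s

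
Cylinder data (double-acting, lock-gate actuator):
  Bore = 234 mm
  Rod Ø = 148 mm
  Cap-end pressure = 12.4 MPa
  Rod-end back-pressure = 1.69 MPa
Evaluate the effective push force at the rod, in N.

Cap-side area A_cap = π/4 × (234 mm)² = 43010 mm^2
Rod-side annular area A_ann = π/4 × (234² − 148²) = 25800 mm^2
Net thrust = P_cap·A_cap − P_rod·A_ann = 5.333e5 N − 43610 N

F ≈ 4.90e5 N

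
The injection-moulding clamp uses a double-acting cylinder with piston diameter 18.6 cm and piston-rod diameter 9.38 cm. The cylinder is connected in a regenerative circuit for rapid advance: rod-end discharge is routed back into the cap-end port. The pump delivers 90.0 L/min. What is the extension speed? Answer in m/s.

In regeneration the rod-end outflow joins the pump flow into the cap end, so the net volume the pump must supply per unit advance equals the rod cross-section area.
Rod cross-section A_rod = π/4 × (9.38 cm)² = 69.10 cm^2
v = Q_pump / A_rod

v ≈ 0.217 m/s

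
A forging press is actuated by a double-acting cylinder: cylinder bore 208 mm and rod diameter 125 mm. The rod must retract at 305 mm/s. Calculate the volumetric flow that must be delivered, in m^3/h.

Q ≈ 23.8 m^3/h

Rod-side annular area A_ann = π/4 × (208² − 125²) = 21710 mm^2
Q = A × v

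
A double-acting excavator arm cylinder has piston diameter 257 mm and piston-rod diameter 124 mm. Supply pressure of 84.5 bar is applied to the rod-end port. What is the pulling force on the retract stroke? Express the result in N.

Rod-side annular area A_ann = π/4 × (257² − 124²) = 39800 mm^2
On retraction the pressure acts on the annular area (bore minus rod).
F = P × A_ann

F ≈ 3.36e5 N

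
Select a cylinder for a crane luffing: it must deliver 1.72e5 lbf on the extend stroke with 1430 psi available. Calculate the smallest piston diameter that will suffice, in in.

Extension force acts on the full piston face: F = P × (π/4)D².
D = √(4F / (πP)) = √(4 × 1.72e5 lbf / (π × 1430 psi))

D ≈ 12.4 in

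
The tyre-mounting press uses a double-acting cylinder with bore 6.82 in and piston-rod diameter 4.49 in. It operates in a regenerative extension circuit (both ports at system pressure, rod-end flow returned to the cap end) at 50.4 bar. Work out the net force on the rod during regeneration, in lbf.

With equal pressure on both faces, forces on the annular region cancel; the net push is pressure × rod cross-section.
Rod cross-section A_rod = π/4 × (4.49 in)² = 15.83 in^2
F = P × A_rod

F ≈ 11600 lbf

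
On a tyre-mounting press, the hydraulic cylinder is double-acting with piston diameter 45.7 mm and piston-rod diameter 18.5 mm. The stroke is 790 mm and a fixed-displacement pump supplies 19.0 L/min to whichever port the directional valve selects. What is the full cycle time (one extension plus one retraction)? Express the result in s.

t ≈ 7.51 s

Cap-side area A_cap = π/4 × (45.7 mm)² = 1640 mm^2
Rod-side annular area A_ann = π/4 × (45.7² − 18.5²) = 1371 mm^2
t_ext = A_cap·L/Q = 4.092 s
t_ret = A_ann·L/Q = 3.422 s
t_cycle = t_ext + t_ret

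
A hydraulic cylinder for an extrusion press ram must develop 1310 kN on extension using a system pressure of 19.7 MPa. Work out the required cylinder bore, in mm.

D ≈ 291 mm

Extension force acts on the full piston face: F = P × (π/4)D².
D = √(4F / (πP)) = √(4 × 1310 kN / (π × 19.7 MPa))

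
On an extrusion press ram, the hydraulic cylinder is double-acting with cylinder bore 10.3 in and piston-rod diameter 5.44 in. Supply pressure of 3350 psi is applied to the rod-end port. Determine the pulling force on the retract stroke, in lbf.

F ≈ 2.01e5 lbf

Rod-side annular area A_ann = π/4 × (10.3² − 5.44²) = 60.08 in^2
On retraction the pressure acts on the annular area (bore minus rod).
F = P × A_ann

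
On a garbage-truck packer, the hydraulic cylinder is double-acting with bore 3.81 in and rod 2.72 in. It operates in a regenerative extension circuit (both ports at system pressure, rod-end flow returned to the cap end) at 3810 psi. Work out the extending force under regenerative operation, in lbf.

F ≈ 22100 lbf

With equal pressure on both faces, forces on the annular region cancel; the net push is pressure × rod cross-section.
Rod cross-section A_rod = π/4 × (2.72 in)² = 5.811 in^2
F = P × A_rod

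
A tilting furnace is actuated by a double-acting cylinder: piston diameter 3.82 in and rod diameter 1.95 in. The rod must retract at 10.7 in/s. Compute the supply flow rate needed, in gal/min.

Q ≈ 23.6 gal/min

Rod-side annular area A_ann = π/4 × (3.82² − 1.95²) = 8.474 in^2
Q = A × v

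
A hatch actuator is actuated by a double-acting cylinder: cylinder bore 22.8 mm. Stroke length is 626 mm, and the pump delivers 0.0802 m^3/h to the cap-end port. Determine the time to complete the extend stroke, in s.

Cap-side area A_cap = π/4 × (22.8 mm)² = 408.3 mm^2
Swept volume V = A × L; t = V / Q = A·L / Q

t ≈ 11.5 s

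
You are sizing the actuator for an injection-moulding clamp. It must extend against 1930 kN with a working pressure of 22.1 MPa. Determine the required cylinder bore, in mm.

D ≈ 333 mm

Extension force acts on the full piston face: F = P × (π/4)D².
D = √(4F / (πP)) = √(4 × 1930 kN / (π × 22.1 MPa))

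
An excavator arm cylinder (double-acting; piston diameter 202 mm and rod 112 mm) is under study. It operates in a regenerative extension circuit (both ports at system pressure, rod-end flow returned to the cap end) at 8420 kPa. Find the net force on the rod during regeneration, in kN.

With equal pressure on both faces, forces on the annular region cancel; the net push is pressure × rod cross-section.
Rod cross-section A_rod = π/4 × (112 mm)² = 9852 mm^2
F = P × A_rod

F ≈ 83.0 kN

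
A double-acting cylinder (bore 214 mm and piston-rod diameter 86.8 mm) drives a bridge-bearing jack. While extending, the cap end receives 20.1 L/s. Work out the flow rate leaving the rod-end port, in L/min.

Cap-side area A_cap = π/4 × (214 mm)² = 35970 mm^2
Rod-side annular area A_ann = π/4 × (214² − 86.8²) = 30050 mm^2
Piston speed v = Q_in/A_cap; rod-end outflow Q_out = v × A_ann = Q_in × A_ann/A_cap.

Q_out ≈ 1010 L/min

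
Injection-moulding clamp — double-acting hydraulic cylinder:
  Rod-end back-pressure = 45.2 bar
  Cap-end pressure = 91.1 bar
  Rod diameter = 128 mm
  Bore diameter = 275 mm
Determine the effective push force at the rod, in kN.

Cap-side area A_cap = π/4 × (275 mm)² = 59400 mm^2
Rod-side annular area A_ann = π/4 × (275² − 128²) = 46530 mm^2
Net thrust = P_cap·A_cap − P_rod·A_ann = 541.1 kN − 210.3 kN

F ≈ 331 kN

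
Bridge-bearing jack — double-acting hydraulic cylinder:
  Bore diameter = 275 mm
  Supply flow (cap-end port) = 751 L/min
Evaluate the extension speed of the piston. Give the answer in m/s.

v ≈ 0.211 m/s

Cap-side area A_cap = π/4 × (275 mm)² = 59400 mm^2
v = Q / A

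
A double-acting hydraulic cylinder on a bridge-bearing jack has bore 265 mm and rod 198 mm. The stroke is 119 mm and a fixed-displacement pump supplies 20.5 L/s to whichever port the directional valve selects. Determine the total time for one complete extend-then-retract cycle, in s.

Cap-side area A_cap = π/4 × (265 mm)² = 55150 mm^2
Rod-side annular area A_ann = π/4 × (265² − 198²) = 24360 mm^2
t_ext = A_cap·L/Q = 0.3202 s
t_ret = A_ann·L/Q = 0.1414 s
t_cycle = t_ext + t_ret

t ≈ 0.462 s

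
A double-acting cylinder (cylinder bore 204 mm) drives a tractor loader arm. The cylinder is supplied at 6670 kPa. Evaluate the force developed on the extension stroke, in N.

Cap-side area A_cap = π/4 × (204 mm)² = 32690 mm^2
F = P × A_cap = 6670 kPa × A_cap

F ≈ 2.18e5 N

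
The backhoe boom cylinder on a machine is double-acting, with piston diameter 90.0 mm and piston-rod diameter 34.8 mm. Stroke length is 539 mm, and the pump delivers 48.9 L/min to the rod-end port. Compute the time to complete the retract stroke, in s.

Rod-side annular area A_ann = π/4 × (90.0² − 34.8²) = 5411 mm^2
Swept volume V = A × L; t = V / Q = A·L / Q

t ≈ 3.58 s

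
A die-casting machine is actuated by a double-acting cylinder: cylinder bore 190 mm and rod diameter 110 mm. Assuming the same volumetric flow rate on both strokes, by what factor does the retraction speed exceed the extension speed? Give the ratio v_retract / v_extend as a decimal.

v_ret/v_ext ≈ 1.50

Cap-side area A_cap = π/4 × (190 mm)² = 28350 mm^2
Rod-side annular area A_ann = π/4 × (190² − 110²) = 18850 mm^2
For equal Q, v ∝ 1/A, so v_ret/v_ext = A_cap/A_ann.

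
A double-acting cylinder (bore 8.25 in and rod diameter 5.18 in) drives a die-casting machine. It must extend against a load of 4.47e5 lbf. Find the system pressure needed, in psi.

P ≈ 8360 psi

Cap-side area A_cap = π/4 × (8.25 in)² = 53.46 in^2
P = F / A = 4.47e5 lbf / A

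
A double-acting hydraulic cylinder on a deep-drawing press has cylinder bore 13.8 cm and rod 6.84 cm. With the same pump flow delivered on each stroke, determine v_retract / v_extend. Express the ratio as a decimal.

Cap-side area A_cap = π/4 × (13.8 cm)² = 149.6 cm^2
Rod-side annular area A_ann = π/4 × (13.8² − 6.84²) = 112.8 cm^2
For equal Q, v ∝ 1/A, so v_ret/v_ext = A_cap/A_ann.

v_ret/v_ext ≈ 1.33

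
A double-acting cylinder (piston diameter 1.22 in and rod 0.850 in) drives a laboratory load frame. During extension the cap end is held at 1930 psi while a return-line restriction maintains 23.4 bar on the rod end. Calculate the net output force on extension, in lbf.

Cap-side area A_cap = π/4 × (1.22 in)² = 1.169 in^2
Rod-side annular area A_ann = π/4 × (1.22² − 0.850²) = 0.6015 in^2
Net thrust = P_cap·A_cap − P_rod·A_ann = 2256 lbf − 204.2 lbf

F ≈ 2050 lbf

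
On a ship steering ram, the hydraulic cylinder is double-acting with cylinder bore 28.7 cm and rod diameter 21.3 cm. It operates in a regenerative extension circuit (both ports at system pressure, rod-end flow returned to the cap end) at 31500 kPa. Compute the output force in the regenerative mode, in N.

F ≈ 1.12e6 N

With equal pressure on both faces, forces on the annular region cancel; the net push is pressure × rod cross-section.
Rod cross-section A_rod = π/4 × (21.3 cm)² = 356.3 cm^2
F = P × A_rod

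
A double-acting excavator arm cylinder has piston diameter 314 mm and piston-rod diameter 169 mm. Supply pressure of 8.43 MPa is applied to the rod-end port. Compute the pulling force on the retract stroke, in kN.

Rod-side annular area A_ann = π/4 × (314² − 169²) = 55010 mm^2
On retraction the pressure acts on the annular area (bore minus rod).
F = P × A_ann

F ≈ 464 kN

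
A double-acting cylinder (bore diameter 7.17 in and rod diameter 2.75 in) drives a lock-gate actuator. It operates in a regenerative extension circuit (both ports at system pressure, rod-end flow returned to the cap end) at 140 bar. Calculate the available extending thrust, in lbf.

F ≈ 12100 lbf

With equal pressure on both faces, forces on the annular region cancel; the net push is pressure × rod cross-section.
Rod cross-section A_rod = π/4 × (2.75 in)² = 5.940 in^2
F = P × A_rod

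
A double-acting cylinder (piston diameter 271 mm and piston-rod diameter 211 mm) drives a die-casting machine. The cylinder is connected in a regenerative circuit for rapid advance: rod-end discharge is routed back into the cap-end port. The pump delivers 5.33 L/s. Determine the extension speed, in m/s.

v ≈ 0.152 m/s

In regeneration the rod-end outflow joins the pump flow into the cap end, so the net volume the pump must supply per unit advance equals the rod cross-section area.
Rod cross-section A_rod = π/4 × (211 mm)² = 34970 mm^2
v = Q_pump / A_rod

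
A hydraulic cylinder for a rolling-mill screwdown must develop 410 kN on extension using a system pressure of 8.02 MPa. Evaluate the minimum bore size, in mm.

Extension force acts on the full piston face: F = P × (π/4)D².
D = √(4F / (πP)) = √(4 × 410 kN / (π × 8.02 MPa))

D ≈ 255 mm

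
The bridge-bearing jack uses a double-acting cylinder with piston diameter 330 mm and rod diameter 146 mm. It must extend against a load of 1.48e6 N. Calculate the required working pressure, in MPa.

Cap-side area A_cap = π/4 × (330 mm)² = 85530 mm^2
P = F / A = 1.48e6 N / A

P ≈ 17.3 MPa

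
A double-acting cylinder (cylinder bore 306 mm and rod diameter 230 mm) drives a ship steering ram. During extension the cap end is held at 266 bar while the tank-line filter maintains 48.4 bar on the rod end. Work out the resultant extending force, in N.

F ≈ 1.80e6 N

Cap-side area A_cap = π/4 × (306 mm)² = 73540 mm^2
Rod-side annular area A_ann = π/4 × (306² − 230²) = 31990 mm^2
Net thrust = P_cap·A_cap − P_rod·A_ann = 1.956e6 N − 1.549e5 N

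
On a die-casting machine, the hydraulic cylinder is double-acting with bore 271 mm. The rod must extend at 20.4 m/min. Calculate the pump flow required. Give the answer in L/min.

Cap-side area A_cap = π/4 × (271 mm)² = 57680 mm^2
Q = A × v

Q ≈ 1180 L/min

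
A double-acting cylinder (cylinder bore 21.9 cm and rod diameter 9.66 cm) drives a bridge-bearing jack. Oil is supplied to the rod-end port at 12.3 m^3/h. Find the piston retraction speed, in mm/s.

Rod-side annular area A_ann = π/4 × (21.9² − 9.66²) = 303.4 cm^2
Flow into the rod-end port fills the annular volume.
v = Q / A

v ≈ 113 mm/s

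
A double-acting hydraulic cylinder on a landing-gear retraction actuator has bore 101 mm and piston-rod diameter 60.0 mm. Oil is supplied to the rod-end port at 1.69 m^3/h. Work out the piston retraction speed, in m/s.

v ≈ 0.0905 m/s

Rod-side annular area A_ann = π/4 × (101² − 60.0²) = 5184 mm^2
Flow into the rod-end port fills the annular volume.
v = Q / A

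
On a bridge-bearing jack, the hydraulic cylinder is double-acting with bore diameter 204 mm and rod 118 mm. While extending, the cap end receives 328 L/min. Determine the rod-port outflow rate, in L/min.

Cap-side area A_cap = π/4 × (204 mm)² = 32690 mm^2
Rod-side annular area A_ann = π/4 × (204² − 118²) = 21750 mm^2
Piston speed v = Q_in/A_cap; rod-end outflow Q_out = v × A_ann = Q_in × A_ann/A_cap.

Q_out ≈ 218 L/min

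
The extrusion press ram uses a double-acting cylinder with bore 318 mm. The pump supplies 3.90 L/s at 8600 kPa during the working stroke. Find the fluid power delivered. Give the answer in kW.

Hydraulic power = P × Q

W ≈ 33.5 kW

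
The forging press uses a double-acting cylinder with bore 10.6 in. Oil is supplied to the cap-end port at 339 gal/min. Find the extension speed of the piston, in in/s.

Cap-side area A_cap = π/4 × (10.6 in)² = 88.25 in^2
v = Q / A

v ≈ 14.8 in/s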